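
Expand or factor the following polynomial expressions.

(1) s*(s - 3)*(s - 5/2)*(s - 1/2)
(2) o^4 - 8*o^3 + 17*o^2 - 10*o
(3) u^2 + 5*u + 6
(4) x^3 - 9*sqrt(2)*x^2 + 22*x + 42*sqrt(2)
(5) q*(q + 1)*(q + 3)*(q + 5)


(1) = s^4 - 6*s^3 + 41*s^2/4 - 15*s/4
(2) = o*(o - 5)*(o - 2)*(o - 1)
(3) = (u + 2)*(u + 3)
(4) = (x - 7*sqrt(2))*(x - 3*sqrt(2))*(x + sqrt(2))
(5) = q^4 + 9*q^3 + 23*q^2 + 15*q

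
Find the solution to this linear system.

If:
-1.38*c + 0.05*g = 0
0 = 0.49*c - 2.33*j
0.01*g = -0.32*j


Then:
c = 0.00
g = 0.00
j = 0.00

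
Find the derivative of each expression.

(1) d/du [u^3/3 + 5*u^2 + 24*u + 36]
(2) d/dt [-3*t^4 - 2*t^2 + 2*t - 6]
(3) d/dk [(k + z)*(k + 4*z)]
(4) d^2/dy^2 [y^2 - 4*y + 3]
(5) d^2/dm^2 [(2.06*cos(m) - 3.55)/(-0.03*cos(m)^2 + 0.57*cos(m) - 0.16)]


(1) = u^2 + 10*u + 24
(2) = -12*t^3 - 4*t + 2
(3) = 2*k + 5*z
(4) = 2
(5) = (-0.1212032852*(1 - cos(m)^2)^2 - 0.0100111775*cos(m)^5 - 0.6429994654*cos(m)^3 + 4.4996355154*cos(m)^2 + 3.1098691635*cos(m) - 10.1219808524)/(-0.0526315789*cos(m)^2 + 1.0*cos(m) - 0.2807017544)^3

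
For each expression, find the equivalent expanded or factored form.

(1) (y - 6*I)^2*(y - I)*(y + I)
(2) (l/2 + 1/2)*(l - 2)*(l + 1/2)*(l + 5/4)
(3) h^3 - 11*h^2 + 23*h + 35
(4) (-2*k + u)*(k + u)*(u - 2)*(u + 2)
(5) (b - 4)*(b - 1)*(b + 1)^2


(1) = y^4 - 12*I*y^3 - 35*y^2 - 12*I*y - 36
(2) = l^4/2 + 3*l^3/8 - 25*l^2/16 - 33*l/16 - 5/8
(3) = (h - 7)*(h - 5)*(h + 1)
(4) = -2*k^2*u^2 + 8*k^2 - k*u^3 + 4*k*u + u^4 - 4*u^2
(5) = b^4 - 3*b^3 - 5*b^2 + 3*b + 4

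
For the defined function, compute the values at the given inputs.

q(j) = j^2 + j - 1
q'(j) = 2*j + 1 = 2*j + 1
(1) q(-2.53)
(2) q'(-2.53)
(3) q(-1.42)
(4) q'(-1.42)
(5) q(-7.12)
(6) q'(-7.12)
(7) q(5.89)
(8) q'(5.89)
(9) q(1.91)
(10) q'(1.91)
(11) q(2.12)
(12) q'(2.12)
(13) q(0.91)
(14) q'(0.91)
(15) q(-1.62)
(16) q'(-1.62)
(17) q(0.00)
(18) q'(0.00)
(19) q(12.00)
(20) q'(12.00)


(1) = 2.87
(2) = -4.06
(3) = -0.40
(4) = -1.84
(5) = 42.57
(6) = -13.24
(7) = 39.58
(8) = 12.78
(9) = 4.56
(10) = 4.82
(11) = 5.61
(12) = 5.24
(13) = 0.74
(14) = 2.82
(15) = 0.00
(16) = -2.24
(17) = -1.00
(18) = 1.00
(19) = 155.00
(20) = 25.00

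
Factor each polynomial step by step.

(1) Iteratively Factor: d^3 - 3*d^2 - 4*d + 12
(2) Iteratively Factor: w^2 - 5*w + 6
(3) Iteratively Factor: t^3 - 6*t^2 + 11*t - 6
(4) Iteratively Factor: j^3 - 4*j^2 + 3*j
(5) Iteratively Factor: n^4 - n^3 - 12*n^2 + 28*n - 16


(1) = (d - 3)*(d^2 - 4) = (d - 3)*(d - 2)*(d + 2)
(2) = (w - 3)*(w - 2)
(3) = (t - 1)*(t^2 - 5*t + 6) = (t - 3)*(t - 1)*(t - 2)
(4) = (j - 3)*(j^2 - j) = j*(j - 3)*(j - 1)
(5) = (n - 2)*(n^3 + n^2 - 10*n + 8) = (n - 2)*(n - 1)*(n^2 + 2*n - 8) = (n - 2)^2*(n - 1)*(n + 4)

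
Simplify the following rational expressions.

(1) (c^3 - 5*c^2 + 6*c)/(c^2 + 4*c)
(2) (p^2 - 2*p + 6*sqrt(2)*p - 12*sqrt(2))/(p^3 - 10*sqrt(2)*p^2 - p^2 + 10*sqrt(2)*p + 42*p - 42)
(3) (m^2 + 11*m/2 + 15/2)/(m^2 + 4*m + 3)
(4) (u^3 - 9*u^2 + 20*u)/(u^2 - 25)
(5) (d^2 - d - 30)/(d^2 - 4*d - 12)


(1) = (c^2 - 5*c + 6)/(c + 4)
(2) = (p^2 + p*(-2 + 6*sqrt(2)) - 12*sqrt(2))/(p^3 + p^2*(-10*sqrt(2) - 1) + p*(10*sqrt(2) + 42) - 42)
(3) = (2*m + 5)/(2*m + 2)
(4) = (u^2 - 4*u)/(u + 5)
(5) = (d + 5)/(d + 2)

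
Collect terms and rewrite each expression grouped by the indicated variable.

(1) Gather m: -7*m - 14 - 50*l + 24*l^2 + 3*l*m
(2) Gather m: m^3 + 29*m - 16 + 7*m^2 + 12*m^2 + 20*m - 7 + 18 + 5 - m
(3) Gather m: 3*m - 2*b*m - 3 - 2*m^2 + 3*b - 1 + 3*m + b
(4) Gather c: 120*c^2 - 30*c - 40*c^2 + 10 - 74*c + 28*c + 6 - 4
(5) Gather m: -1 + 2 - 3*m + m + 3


(1) = 24*l^2 - 50*l + m*(3*l - 7) - 14
(2) = m^3 + 19*m^2 + 48*m
(3) = 4*b - 2*m^2 + m*(6 - 2*b) - 4
(4) = 80*c^2 - 76*c + 12
(5) = 4 - 2*m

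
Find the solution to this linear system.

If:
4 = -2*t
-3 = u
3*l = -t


Then:
l = 2/3
t = -2
u = -3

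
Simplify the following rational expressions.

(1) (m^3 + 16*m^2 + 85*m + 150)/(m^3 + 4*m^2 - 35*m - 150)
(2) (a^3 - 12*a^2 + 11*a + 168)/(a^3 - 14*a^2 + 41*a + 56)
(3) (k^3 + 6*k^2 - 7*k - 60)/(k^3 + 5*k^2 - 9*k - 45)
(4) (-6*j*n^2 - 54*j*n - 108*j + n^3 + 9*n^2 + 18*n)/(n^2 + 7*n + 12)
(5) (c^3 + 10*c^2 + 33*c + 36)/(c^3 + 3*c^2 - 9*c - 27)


(1) = (m + 6)/(m - 6)
(2) = (a + 3)/(a + 1)
(3) = (k + 4)/(k + 3)
(4) = (-6*j*n - 36*j + n^2 + 6*n)/(n + 4)
(5) = (c + 4)/(c - 3)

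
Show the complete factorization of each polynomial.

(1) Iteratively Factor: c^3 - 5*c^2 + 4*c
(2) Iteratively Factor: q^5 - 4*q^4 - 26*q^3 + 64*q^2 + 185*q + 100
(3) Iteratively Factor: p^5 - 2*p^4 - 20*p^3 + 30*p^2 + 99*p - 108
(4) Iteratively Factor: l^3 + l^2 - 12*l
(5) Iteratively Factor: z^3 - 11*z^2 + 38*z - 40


(1) = (c - 4)*(c^2 - c) = c*(c - 4)*(c - 1)
(2) = (q + 4)*(q^4 - 8*q^3 + 6*q^2 + 40*q + 25) = (q - 5)*(q + 4)*(q^3 - 3*q^2 - 9*q - 5) = (q - 5)*(q + 1)*(q + 4)*(q^2 - 4*q - 5) = (q - 5)^2*(q + 1)*(q + 4)*(q + 1)
(3) = (p - 3)*(p^4 + p^3 - 17*p^2 - 21*p + 36) = (p - 3)*(p - 1)*(p^3 + 2*p^2 - 15*p - 36) = (p - 4)*(p - 3)*(p - 1)*(p^2 + 6*p + 9) = (p - 4)*(p - 3)*(p - 1)*(p + 3)*(p + 3)
(4) = (l + 4)*(l^2 - 3*l) = l*(l + 4)*(l - 3)
(5) = (z - 4)*(z^2 - 7*z + 10) = (z - 5)*(z - 4)*(z - 2)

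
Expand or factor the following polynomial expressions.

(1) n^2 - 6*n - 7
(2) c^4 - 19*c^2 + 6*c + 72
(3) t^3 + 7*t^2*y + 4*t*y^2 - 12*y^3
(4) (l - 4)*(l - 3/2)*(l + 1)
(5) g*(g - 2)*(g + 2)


(1) = (n - 7)*(n + 1)
(2) = (c - 3)^2*(c + 2)*(c + 4)
(3) = (t - y)*(t + 2*y)*(t + 6*y)
(4) = l^3 - 9*l^2/2 + l/2 + 6
(5) = g^3 - 4*g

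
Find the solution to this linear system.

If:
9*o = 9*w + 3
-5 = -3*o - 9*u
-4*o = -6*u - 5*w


Then:
o = 5/3
u = 0
w = 4/3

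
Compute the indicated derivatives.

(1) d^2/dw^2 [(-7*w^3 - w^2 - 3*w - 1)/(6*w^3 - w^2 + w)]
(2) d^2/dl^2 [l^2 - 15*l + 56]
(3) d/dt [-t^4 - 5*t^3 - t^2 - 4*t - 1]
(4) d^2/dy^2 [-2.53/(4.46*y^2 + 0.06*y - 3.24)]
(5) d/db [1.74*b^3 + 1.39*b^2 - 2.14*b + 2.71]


(1) = 2*(-78*w^6 - 198*w^5 - 144*w^4 + 55*w^3 - 21*w^2 + 3*w - 1)/(w^3*(216*w^6 - 108*w^5 + 126*w^4 - 37*w^3 + 21*w^2 - 3*w + 1))
(2) = 2
(3) = -4*t^3 - 15*t^2 - 2*t - 4
(4) = (100.651496*y^2 + 1.354056*y - 2.53*(8.92*y + 0.06)*(17.84*y + 0.12) - 73.119024)/(4.46*y^2 + 0.06*y - 3.24)^3
(5) = 5.22*b^2 + 2.78*b - 2.14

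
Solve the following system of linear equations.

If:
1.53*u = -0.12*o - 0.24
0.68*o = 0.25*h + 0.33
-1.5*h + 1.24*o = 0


Then:
h = 0.58
o = 0.70
u = -0.21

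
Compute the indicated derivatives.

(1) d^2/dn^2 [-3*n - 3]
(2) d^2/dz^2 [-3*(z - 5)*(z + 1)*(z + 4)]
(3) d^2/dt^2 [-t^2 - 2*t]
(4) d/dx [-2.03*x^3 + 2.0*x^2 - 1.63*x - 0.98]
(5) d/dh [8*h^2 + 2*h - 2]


(1) = 0
(2) = -18*z
(3) = -2
(4) = -6.09*x^2 + 4.0*x - 1.63
(5) = 16*h + 2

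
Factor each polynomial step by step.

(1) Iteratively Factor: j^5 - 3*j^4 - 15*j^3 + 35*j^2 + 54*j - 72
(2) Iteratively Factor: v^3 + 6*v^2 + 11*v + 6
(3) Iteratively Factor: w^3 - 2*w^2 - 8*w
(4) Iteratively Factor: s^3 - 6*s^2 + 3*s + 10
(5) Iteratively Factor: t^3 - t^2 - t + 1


(1) = (j + 3)*(j^4 - 6*j^3 + 3*j^2 + 26*j - 24) = (j - 3)*(j + 3)*(j^3 - 3*j^2 - 6*j + 8) = (j - 3)*(j + 2)*(j + 3)*(j^2 - 5*j + 4) = (j - 4)*(j - 3)*(j + 2)*(j + 3)*(j - 1)
(2) = (v + 1)*(v^2 + 5*v + 6) = (v + 1)*(v + 2)*(v + 3)
(3) = (w)*(w^2 - 2*w - 8) = w*(w - 4)*(w + 2)
(4) = (s - 2)*(s^2 - 4*s - 5) = (s - 2)*(s + 1)*(s - 5)
(5) = (t + 1)*(t^2 - 2*t + 1) = (t - 1)*(t + 1)*(t - 1)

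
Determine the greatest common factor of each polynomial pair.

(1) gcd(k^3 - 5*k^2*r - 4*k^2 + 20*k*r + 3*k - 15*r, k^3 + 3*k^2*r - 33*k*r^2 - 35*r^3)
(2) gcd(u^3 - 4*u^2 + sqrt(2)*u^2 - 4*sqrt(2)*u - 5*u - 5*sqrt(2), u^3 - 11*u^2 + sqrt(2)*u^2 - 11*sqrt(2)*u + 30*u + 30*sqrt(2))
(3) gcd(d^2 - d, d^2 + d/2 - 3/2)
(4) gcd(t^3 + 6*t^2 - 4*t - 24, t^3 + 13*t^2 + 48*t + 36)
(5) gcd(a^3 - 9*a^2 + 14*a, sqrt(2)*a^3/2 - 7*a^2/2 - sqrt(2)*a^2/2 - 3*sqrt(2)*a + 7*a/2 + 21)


(1) = gcd((k - 3)*(k - 1)*(k - 5*r), (k - 5*r)*(k + r)*(k + 7*r)) = -k + 5*r
(2) = u^2 + u*(-5 + sqrt(2)) - 5*sqrt(2)
(3) = gcd(d*(d - 1), (d - 1)*(d + 3/2)) = d - 1
(4) = gcd((t - 2)*(t + 2)*(t + 6), (t + 1)*(t + 6)^2) = t + 6
(5) = gcd(a*(a - 7)*(a - 2), (a - 3)*(a - 7*sqrt(2)/2)*(sqrt(2)*a/2 + sqrt(2))) = 1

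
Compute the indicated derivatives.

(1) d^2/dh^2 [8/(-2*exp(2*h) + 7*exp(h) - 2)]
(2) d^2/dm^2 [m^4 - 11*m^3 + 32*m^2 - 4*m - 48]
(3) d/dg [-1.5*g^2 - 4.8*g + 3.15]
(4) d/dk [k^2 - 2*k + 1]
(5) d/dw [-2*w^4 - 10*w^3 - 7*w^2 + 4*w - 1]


(1) = 8*(-2*(4*exp(h) - 7)^2*exp(h) + (8*exp(h) - 7)*(2*exp(2*h) - 7*exp(h) + 2))*exp(h)/(2*exp(2*h) - 7*exp(h) + 2)^3
(2) = 12*m^2 - 66*m + 64
(3) = -3.0*g - 4.8
(4) = 2*k - 2
(5) = -8*w^3 - 30*w^2 - 14*w + 4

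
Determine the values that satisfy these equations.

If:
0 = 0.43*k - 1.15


Then:
k = 2.67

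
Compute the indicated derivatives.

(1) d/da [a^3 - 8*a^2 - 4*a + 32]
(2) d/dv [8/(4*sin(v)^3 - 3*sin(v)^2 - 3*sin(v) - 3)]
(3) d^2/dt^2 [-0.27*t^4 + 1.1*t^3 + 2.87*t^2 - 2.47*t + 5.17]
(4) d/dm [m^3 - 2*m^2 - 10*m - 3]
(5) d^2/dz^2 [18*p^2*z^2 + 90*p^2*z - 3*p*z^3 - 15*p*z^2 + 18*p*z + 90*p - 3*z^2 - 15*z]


(1) = 3*a^2 - 16*a - 4
(2) = 96*(sin(2*v) + cos(3*v))/(2*sin(3*v) - 3*cos(2*v) + 9)^2
(3) = -3.24*t^2 + 6.6*t + 5.74
(4) = 3*m^2 - 4*m - 10
(5) = 36*p^2 - 18*p*z - 30*p - 6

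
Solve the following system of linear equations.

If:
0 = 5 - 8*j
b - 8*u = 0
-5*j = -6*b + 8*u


Then:
b = 5/8
j = 5/8
u = 5/64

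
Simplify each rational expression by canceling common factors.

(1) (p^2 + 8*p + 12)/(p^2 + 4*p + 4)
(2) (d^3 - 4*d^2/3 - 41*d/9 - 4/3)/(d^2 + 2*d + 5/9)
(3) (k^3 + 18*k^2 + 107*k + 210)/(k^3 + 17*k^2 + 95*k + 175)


(1) = (p + 6)/(p + 2)
(2) = (3*d^2 - 5*d - 12)/(3*d + 5)
(3) = (k + 6)/(k + 5)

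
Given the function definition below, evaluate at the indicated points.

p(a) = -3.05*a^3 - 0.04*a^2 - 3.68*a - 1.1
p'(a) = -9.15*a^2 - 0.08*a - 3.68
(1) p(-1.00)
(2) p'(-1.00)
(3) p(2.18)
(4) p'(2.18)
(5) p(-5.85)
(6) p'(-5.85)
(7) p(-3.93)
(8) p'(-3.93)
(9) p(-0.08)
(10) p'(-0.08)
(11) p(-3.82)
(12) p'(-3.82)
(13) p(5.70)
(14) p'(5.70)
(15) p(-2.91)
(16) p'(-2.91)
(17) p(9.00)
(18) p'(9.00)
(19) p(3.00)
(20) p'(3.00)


(1) = 5.59
(2) = -12.75
(3) = -40.91
(4) = -47.34
(5) = 629.67
(6) = -316.35
(7) = 197.87
(8) = -144.69
(9) = -0.80
(10) = -3.73
(11) = 182.39
(12) = -136.89
(13) = -588.21
(14) = -301.42
(15) = 84.43
(16) = -80.93
(17) = -2260.91
(18) = -745.55
(19) = -94.85
(20) = -86.27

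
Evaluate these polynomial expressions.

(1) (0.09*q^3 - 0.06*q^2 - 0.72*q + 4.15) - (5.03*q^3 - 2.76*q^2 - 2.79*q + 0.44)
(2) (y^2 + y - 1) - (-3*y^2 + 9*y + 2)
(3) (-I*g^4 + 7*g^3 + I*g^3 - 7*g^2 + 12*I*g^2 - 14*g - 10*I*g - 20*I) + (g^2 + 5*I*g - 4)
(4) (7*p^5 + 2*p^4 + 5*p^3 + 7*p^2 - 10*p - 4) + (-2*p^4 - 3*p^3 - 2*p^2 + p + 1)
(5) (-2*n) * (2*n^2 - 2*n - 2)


(1) = -4.94*q^3 + 2.7*q^2 + 2.07*q + 3.71
(2) = 4*y^2 - 8*y - 3
(3) = -I*g^4 + 7*g^3 + I*g^3 - 6*g^2 + 12*I*g^2 - 14*g - 5*I*g - 4 - 20*I
(4) = 7*p^5 + 2*p^3 + 5*p^2 - 9*p - 3
(5) = -4*n^3 + 4*n^2 + 4*n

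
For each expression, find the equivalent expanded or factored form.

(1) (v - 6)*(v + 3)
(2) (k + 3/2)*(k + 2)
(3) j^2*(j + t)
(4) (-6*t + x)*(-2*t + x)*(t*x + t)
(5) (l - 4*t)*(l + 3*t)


(1) = v^2 - 3*v - 18
(2) = k^2 + 7*k/2 + 3
(3) = j^3 + j^2*t
(4) = 12*t^3*x + 12*t^3 - 8*t^2*x^2 - 8*t^2*x + t*x^3 + t*x^2
(5) = l^2 - l*t - 12*t^2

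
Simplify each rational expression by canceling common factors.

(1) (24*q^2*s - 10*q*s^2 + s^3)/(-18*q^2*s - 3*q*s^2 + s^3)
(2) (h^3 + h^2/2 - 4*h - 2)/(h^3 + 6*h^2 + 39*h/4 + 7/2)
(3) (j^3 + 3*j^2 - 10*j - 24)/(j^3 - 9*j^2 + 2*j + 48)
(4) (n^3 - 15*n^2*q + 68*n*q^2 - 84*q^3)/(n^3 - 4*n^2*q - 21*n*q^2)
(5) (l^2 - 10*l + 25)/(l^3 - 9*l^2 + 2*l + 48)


(1) = (-4*q + s)/(3*q + s)
(2) = (2*h - 4)/(2*h + 7)
(3) = (j + 4)/(j - 8)
(4) = (n^2 - 8*n*q + 12*q^2)/(n^2 + 3*n*q)
(5) = (l^2 - 10*l + 25)/(l^3 - 9*l^2 + 2*l + 48)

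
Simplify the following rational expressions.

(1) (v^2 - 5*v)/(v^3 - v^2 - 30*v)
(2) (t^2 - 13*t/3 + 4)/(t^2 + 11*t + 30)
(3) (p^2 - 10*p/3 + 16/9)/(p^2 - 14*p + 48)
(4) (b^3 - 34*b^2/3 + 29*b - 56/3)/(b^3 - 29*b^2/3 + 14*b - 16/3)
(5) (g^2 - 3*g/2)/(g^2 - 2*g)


(1) = (v - 5)/(v^2 - v - 30)
(2) = (3*t^2 - 13*t + 12)/(3*t^2 + 33*t + 90)
(3) = (9*p^2 - 30*p + 16)/(9*p^2 - 126*p + 432)
(4) = (3*b - 7)/(3*b - 2)
(5) = (2*g - 3)/(2*g - 4)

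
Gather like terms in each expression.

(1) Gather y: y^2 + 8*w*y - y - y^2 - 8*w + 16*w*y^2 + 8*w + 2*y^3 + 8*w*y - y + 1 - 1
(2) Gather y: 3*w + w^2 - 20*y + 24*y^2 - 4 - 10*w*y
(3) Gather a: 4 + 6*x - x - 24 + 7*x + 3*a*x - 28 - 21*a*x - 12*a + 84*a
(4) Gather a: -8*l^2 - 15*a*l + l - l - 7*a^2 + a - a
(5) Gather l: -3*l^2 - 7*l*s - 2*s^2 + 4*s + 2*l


(1) = 16*w*y^2 + 2*y^3 + y*(16*w - 2)
(2) = w^2 + 3*w + 24*y^2 + y*(-10*w - 20) - 4
(3) = a*(72 - 18*x) + 12*x - 48
(4) = -7*a^2 - 15*a*l - 8*l^2
(5) = -3*l^2 + l*(2 - 7*s) - 2*s^2 + 4*s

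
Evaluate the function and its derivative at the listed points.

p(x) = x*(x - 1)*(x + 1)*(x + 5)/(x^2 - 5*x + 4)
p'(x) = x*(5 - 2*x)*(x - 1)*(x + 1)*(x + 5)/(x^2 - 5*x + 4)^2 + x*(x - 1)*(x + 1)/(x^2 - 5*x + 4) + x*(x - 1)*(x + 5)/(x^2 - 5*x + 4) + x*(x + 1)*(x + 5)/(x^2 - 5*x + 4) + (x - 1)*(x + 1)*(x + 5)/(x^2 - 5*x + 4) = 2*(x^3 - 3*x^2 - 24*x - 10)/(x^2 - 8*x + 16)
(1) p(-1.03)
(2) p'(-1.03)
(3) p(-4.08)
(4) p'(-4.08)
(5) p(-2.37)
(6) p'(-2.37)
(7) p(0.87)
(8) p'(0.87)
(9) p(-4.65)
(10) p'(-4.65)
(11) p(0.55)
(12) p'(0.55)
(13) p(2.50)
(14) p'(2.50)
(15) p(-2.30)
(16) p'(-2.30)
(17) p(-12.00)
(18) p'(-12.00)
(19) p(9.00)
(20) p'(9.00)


(1) = -0.02
(2) = 0.83
(3) = -1.43
(4) = -0.92
(5) = -1.34
(6) = 0.82
(7) = -3.05
(8) = -6.63
(9) = -0.69
(10) = -1.71
(11) = -1.37
(12) = -4.02
(13) = -43.75
(14) = -65.00
(15) = -1.28
(16) = 0.86
(17) = 57.75
(18) = -14.70
(19) = 252.00
(20) = 20.80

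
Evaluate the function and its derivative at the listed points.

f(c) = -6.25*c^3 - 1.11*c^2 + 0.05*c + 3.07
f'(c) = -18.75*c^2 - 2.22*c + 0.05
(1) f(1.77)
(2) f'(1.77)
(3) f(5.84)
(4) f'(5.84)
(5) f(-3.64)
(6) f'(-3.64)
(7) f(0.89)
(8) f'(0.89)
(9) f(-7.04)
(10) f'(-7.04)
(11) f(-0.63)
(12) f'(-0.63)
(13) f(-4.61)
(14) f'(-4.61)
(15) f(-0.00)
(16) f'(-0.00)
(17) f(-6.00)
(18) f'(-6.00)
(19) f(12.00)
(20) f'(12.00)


(1) = -34.98
(2) = -62.62
(3) = -1279.35
(4) = -652.39
(5) = 289.61
(6) = -240.30
(7) = -2.17
(8) = -16.78
(9) = 2128.42
(10) = -913.60
(11) = 4.16
(12) = -5.99
(13) = 591.58
(14) = -388.19
(15) = 3.07
(16) = 0.05
(17) = 1312.81
(18) = -661.63
(19) = -10956.17
(20) = -2726.59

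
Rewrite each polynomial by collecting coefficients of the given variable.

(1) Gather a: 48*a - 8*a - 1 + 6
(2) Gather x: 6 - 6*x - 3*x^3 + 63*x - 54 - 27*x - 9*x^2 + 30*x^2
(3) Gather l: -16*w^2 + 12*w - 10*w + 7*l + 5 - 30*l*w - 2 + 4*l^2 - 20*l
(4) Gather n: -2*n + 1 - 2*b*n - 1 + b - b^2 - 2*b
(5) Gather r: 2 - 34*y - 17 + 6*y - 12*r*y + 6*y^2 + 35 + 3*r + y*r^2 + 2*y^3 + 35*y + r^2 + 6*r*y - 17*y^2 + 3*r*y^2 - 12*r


(1) = 40*a + 5
(2) = -3*x^3 + 21*x^2 + 30*x - 48
(3) = 4*l^2 + l*(-30*w - 13) - 16*w^2 + 2*w + 3
(4) = -b^2 - b + n*(-2*b - 2)
(5) = r^2*(y + 1) + r*(3*y^2 - 6*y - 9) + 2*y^3 - 11*y^2 + 7*y + 20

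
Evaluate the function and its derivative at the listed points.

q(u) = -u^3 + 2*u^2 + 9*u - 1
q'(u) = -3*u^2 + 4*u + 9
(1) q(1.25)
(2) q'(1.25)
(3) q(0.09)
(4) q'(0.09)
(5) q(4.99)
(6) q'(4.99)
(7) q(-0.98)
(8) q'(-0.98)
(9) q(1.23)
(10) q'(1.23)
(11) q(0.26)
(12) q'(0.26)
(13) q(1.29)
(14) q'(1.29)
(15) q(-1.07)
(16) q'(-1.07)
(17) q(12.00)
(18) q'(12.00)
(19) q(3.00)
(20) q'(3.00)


(1) = 11.42
(2) = 9.31
(3) = -0.17
(4) = 9.34
(5) = -30.54
(6) = -45.74
(7) = -6.96
(8) = 2.20
(9) = 11.23
(10) = 9.38
(11) = 1.46
(12) = 9.84
(13) = 11.79
(14) = 9.17
(15) = -7.12
(16) = 1.29
(17) = -1333.00
(18) = -375.00
(19) = 17.00
(20) = -6.00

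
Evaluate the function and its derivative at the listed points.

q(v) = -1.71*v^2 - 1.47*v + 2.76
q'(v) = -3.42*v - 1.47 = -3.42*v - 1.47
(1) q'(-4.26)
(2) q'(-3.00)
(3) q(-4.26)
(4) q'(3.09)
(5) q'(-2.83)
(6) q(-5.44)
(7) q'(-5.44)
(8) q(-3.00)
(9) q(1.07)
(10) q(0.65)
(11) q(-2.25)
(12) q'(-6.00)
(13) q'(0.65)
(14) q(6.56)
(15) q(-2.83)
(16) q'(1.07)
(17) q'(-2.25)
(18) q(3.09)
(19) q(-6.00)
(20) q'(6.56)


(1) = 13.10
(2) = 8.79
(3) = -22.01
(4) = -12.04
(5) = 8.21
(6) = -39.85
(7) = 17.13
(8) = -8.22
(9) = -0.77
(10) = 1.08
(11) = -2.59
(12) = 19.05
(13) = -3.69
(14) = -80.47
(15) = -6.78
(16) = -5.13
(17) = 6.23
(18) = -18.11
(19) = -49.98
(20) = -23.91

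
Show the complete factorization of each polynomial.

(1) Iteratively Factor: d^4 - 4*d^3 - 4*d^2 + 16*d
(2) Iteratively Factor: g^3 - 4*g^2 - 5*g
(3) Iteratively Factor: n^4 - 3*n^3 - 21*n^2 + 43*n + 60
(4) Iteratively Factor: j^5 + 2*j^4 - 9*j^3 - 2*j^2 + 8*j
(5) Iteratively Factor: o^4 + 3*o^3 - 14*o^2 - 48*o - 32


(1) = (d + 2)*(d^3 - 6*d^2 + 8*d) = (d - 2)*(d + 2)*(d^2 - 4*d) = d*(d - 2)*(d + 2)*(d - 4)
(2) = (g)*(g^2 - 4*g - 5) = g*(g - 5)*(g + 1)
(3) = (n + 4)*(n^3 - 7*n^2 + 7*n + 15) = (n + 1)*(n + 4)*(n^2 - 8*n + 15) = (n - 3)*(n + 1)*(n + 4)*(n - 5)
(4) = (j + 1)*(j^4 + j^3 - 10*j^2 + 8*j) = j*(j + 1)*(j^3 + j^2 - 10*j + 8) = j*(j - 2)*(j + 1)*(j^2 + 3*j - 4) = j*(j - 2)*(j + 1)*(j + 4)*(j - 1)
(5) = (o + 1)*(o^3 + 2*o^2 - 16*o - 32) = (o + 1)*(o + 2)*(o^2 - 16) = (o + 1)*(o + 2)*(o + 4)*(o - 4)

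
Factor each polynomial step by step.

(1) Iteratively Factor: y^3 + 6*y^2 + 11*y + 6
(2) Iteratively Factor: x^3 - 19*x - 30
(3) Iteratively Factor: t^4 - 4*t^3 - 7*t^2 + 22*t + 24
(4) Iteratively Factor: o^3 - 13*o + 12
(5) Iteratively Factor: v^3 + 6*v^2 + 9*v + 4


(1) = (y + 1)*(y^2 + 5*y + 6) = (y + 1)*(y + 2)*(y + 3)
(2) = (x + 2)*(x^2 - 2*x - 15) = (x - 5)*(x + 2)*(x + 3)
(3) = (t - 3)*(t^3 - t^2 - 10*t - 8) = (t - 4)*(t - 3)*(t^2 + 3*t + 2) = (t - 4)*(t - 3)*(t + 1)*(t + 2)
(4) = (o - 3)*(o^2 + 3*o - 4) = (o - 3)*(o + 4)*(o - 1)
(5) = (v + 4)*(v^2 + 2*v + 1) = (v + 1)*(v + 4)*(v + 1)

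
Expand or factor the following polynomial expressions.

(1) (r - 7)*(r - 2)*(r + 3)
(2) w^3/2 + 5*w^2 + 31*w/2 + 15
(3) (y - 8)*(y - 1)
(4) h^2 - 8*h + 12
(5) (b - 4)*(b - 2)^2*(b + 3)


(1) = r^3 - 6*r^2 - 13*r + 42
(2) = (w/2 + 1)*(w + 3)*(w + 5)
(3) = y^2 - 9*y + 8
(4) = (h - 6)*(h - 2)
(5) = b^4 - 5*b^3 - 4*b^2 + 44*b - 48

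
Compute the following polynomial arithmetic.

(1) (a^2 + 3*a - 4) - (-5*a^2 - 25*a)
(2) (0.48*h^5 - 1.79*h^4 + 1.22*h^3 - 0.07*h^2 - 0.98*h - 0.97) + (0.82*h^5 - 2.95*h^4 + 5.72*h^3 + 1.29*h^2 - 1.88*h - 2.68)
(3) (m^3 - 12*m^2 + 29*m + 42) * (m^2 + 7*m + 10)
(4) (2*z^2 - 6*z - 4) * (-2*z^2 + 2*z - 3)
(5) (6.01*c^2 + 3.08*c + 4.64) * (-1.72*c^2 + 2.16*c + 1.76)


(1) = 6*a^2 + 28*a - 4
(2) = 1.3*h^5 - 4.74*h^4 + 6.94*h^3 + 1.22*h^2 - 2.86*h - 3.65
(3) = m^5 - 5*m^4 - 45*m^3 + 125*m^2 + 584*m + 420
(4) = -4*z^4 + 16*z^3 - 10*z^2 + 10*z + 12
(5) = -10.3372*c^4 + 7.684*c^3 + 9.2496*c^2 + 15.4432*c + 8.1664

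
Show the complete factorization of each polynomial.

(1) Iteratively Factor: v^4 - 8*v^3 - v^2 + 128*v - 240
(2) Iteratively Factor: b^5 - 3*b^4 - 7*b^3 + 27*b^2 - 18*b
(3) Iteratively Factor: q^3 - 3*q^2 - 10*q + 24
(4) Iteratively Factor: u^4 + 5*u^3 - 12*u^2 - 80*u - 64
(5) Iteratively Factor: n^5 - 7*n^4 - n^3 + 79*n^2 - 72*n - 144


(1) = (v + 4)*(v^3 - 12*v^2 + 47*v - 60) = (v - 4)*(v + 4)*(v^2 - 8*v + 15) = (v - 4)*(v - 3)*(v + 4)*(v - 5)
(2) = (b + 3)*(b^4 - 6*b^3 + 11*b^2 - 6*b) = (b - 1)*(b + 3)*(b^3 - 5*b^2 + 6*b) = (b - 2)*(b - 1)*(b + 3)*(b^2 - 3*b) = (b - 3)*(b - 2)*(b - 1)*(b + 3)*(b)
(3) = (q + 3)*(q^2 - 6*q + 8) = (q - 4)*(q + 3)*(q - 2)
(4) = (u + 4)*(u^3 + u^2 - 16*u - 16) = (u - 4)*(u + 4)*(u^2 + 5*u + 4) = (u - 4)*(u + 4)^2*(u + 1)
(5) = (n - 3)*(n^4 - 4*n^3 - 13*n^2 + 40*n + 48) = (n - 3)*(n + 1)*(n^3 - 5*n^2 - 8*n + 48) = (n - 4)*(n - 3)*(n + 1)*(n^2 - n - 12) = (n - 4)^2*(n - 3)*(n + 1)*(n + 3)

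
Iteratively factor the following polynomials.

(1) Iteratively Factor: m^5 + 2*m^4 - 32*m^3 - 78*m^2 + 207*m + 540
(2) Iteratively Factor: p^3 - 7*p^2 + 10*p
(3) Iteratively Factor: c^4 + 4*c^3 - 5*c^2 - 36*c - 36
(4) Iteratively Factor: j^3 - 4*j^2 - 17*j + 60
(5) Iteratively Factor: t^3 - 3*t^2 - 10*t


(1) = (m - 3)*(m^4 + 5*m^3 - 17*m^2 - 129*m - 180) = (m - 3)*(m + 3)*(m^3 + 2*m^2 - 23*m - 60) = (m - 5)*(m - 3)*(m + 3)*(m^2 + 7*m + 12) = (m - 5)*(m - 3)*(m + 3)^2*(m + 4)
(2) = (p)*(p^2 - 7*p + 10) = p*(p - 5)*(p - 2)
(3) = (c + 3)*(c^3 + c^2 - 8*c - 12) = (c + 2)*(c + 3)*(c^2 - c - 6) = (c - 3)*(c + 2)*(c + 3)*(c + 2)
(4) = (j - 5)*(j^2 + j - 12) = (j - 5)*(j + 4)*(j - 3)
(5) = (t - 5)*(t^2 + 2*t) = t*(t - 5)*(t + 2)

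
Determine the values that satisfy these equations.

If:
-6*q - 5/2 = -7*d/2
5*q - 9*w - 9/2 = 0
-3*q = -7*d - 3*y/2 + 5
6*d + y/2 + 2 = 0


Then:
d = -13/17
q = -44/51
w = -899/918
y = 88/17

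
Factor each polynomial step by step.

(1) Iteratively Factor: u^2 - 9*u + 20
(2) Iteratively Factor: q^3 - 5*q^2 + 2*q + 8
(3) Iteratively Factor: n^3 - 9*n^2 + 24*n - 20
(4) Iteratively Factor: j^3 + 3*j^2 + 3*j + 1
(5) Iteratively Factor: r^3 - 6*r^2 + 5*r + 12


(1) = (u - 4)*(u - 5)
(2) = (q + 1)*(q^2 - 6*q + 8) = (q - 4)*(q + 1)*(q - 2)
(3) = (n - 2)*(n^2 - 7*n + 10) = (n - 2)^2*(n - 5)
(4) = (j + 1)*(j^2 + 2*j + 1) = (j + 1)^2*(j + 1)
(5) = (r + 1)*(r^2 - 7*r + 12) = (r - 3)*(r + 1)*(r - 4)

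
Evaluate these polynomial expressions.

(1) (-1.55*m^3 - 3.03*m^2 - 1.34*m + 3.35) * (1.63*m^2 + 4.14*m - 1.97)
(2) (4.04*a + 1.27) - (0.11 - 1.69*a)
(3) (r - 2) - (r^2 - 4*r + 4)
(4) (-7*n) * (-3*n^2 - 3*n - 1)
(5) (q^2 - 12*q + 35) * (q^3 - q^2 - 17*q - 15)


(1) = -2.5265*m^5 - 11.3559*m^4 - 11.6749*m^3 + 5.882*m^2 + 16.5088*m - 6.5995
(2) = 5.73*a + 1.16
(3) = -r^2 + 5*r - 6
(4) = 21*n^3 + 21*n^2 + 7*n
(5) = q^5 - 13*q^4 + 30*q^3 + 154*q^2 - 415*q - 525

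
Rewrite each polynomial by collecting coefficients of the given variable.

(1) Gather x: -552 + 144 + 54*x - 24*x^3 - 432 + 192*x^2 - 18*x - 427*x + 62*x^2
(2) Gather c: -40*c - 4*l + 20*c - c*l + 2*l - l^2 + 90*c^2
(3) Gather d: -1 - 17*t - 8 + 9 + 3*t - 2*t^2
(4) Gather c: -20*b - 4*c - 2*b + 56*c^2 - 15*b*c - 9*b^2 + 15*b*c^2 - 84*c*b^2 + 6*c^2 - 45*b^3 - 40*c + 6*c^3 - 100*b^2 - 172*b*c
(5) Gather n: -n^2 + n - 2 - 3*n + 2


(1) = -24*x^3 + 254*x^2 - 391*x - 840
(2) = 90*c^2 + c*(-l - 20) - l^2 - 2*l
(3) = -2*t^2 - 14*t
(4) = -45*b^3 - 109*b^2 - 22*b + 6*c^3 + c^2*(15*b + 62) + c*(-84*b^2 - 187*b - 44)
(5) = -n^2 - 2*n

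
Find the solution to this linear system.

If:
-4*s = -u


Then:
s = u/4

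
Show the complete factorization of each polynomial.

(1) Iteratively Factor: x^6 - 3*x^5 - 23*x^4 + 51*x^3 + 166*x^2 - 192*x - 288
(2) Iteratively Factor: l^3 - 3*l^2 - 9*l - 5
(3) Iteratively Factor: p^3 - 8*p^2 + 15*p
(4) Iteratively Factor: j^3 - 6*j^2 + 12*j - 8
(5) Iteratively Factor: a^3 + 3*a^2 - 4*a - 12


(1) = (x - 2)*(x^5 - x^4 - 25*x^3 + x^2 + 168*x + 144) = (x - 4)*(x - 2)*(x^4 + 3*x^3 - 13*x^2 - 51*x - 36) = (x - 4)*(x - 2)*(x + 1)*(x^3 + 2*x^2 - 15*x - 36) = (x - 4)*(x - 2)*(x + 1)*(x + 3)*(x^2 - x - 12) = (x - 4)^2*(x - 2)*(x + 1)*(x + 3)*(x + 3)
(2) = (l + 1)*(l^2 - 4*l - 5) = (l - 5)*(l + 1)*(l + 1)
(3) = (p - 3)*(p^2 - 5*p) = (p - 5)*(p - 3)*(p)
(4) = (j - 2)*(j^2 - 4*j + 4) = (j - 2)^2*(j - 2)
(5) = (a + 2)*(a^2 + a - 6) = (a + 2)*(a + 3)*(a - 2)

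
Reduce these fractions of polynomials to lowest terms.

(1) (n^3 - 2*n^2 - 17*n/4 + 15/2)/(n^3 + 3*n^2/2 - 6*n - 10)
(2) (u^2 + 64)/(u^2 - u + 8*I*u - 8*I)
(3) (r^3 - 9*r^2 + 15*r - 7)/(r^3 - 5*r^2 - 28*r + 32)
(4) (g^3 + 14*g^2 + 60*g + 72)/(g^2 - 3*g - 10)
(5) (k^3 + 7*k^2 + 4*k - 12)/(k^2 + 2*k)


(1) = (2*n - 3)/(2*n + 4)
(2) = (u - 8*I)/(u - 1)
(3) = (r^2 - 8*r + 7)/(r^2 - 4*r - 32)
(4) = (g^2 + 12*g + 36)/(g - 5)
(5) = (k^2 + 5*k - 6)/k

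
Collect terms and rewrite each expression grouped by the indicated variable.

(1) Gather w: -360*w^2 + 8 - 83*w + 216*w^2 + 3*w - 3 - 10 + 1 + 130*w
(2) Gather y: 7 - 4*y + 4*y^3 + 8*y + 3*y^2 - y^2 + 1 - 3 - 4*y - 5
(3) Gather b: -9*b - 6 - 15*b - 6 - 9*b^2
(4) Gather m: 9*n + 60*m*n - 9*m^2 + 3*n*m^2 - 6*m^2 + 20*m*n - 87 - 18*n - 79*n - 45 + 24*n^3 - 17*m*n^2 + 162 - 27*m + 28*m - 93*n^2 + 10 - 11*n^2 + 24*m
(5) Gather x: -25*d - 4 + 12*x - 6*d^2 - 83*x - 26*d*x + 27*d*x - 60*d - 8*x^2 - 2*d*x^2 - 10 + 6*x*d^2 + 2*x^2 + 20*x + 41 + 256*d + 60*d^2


(1) = -144*w^2 + 50*w - 4
(2) = 4*y^3 + 2*y^2
(3) = -9*b^2 - 24*b - 12
(4) = m^2*(3*n - 15) + m*(-17*n^2 + 80*n + 25) + 24*n^3 - 104*n^2 - 88*n + 40
(5) = 54*d^2 + 171*d + x^2*(-2*d - 6) + x*(6*d^2 + d - 51) + 27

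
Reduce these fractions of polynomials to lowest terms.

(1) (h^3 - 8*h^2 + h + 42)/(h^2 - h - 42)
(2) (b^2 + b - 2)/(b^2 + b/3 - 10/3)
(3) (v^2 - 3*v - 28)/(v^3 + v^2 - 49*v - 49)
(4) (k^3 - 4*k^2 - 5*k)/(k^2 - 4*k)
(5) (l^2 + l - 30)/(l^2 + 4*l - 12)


(1) = (h^2 - h - 6)/(h + 6)
(2) = (3*b - 3)/(3*b - 5)
(3) = (v + 4)/(v^2 + 8*v + 7)
(4) = (k^2 - 4*k - 5)/(k - 4)
(5) = (l - 5)/(l - 2)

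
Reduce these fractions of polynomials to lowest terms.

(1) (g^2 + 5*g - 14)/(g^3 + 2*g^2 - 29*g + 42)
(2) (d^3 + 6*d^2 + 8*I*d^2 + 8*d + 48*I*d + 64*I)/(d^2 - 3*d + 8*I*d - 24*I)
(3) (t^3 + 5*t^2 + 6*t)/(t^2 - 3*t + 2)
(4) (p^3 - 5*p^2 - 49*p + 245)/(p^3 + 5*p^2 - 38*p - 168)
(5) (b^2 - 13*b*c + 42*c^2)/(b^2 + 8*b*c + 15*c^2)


(1) = 1/(g - 3)
(2) = (d^2 + 6*d + 8)/(d - 3)
(3) = (t^3 + 5*t^2 + 6*t)/(t^2 - 3*t + 2)
(4) = (p^2 - 12*p + 35)/(p^2 - 2*p - 24)
(5) = (b^2 - 13*b*c + 42*c^2)/(b^2 + 8*b*c + 15*c^2)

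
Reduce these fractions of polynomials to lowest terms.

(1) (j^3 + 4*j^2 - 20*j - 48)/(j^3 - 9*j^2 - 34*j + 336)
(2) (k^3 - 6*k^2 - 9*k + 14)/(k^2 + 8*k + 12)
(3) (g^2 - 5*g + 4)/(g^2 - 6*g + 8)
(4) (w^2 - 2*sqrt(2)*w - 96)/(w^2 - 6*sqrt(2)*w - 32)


(1) = (j^2 - 2*j - 8)/(j^2 - 15*j + 56)
(2) = (k^2 - 8*k + 7)/(k + 6)
(3) = (g - 1)/(g - 2)
(4) = (w + 6*sqrt(2))/(w + 2*sqrt(2))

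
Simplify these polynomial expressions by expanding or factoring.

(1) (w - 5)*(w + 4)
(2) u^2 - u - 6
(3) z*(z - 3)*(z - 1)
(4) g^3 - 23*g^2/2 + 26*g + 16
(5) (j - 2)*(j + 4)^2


(1) = w^2 - w - 20
(2) = (u - 3)*(u + 2)
(3) = z^3 - 4*z^2 + 3*z
(4) = (g - 8)*(g - 4)*(g + 1/2)
(5) = j^3 + 6*j^2 - 32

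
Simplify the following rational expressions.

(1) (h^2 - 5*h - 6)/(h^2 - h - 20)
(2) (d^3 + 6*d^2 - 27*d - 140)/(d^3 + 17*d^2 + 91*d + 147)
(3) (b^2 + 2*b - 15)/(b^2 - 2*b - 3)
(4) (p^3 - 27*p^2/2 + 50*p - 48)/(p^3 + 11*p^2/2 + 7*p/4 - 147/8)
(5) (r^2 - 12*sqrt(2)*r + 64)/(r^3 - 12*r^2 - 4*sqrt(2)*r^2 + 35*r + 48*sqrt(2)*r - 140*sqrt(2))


(1) = (h^2 - 5*h - 6)/(h^2 - h - 20)
(2) = (d^2 - d - 20)/(d^2 + 10*d + 21)
(3) = (b + 5)/(b + 1)
(4) = (4*p^2 - 48*p + 128)/(4*p^2 + 28*p + 49)
(5) = (r - 8*sqrt(2))/(r^2 - 12*r + 35)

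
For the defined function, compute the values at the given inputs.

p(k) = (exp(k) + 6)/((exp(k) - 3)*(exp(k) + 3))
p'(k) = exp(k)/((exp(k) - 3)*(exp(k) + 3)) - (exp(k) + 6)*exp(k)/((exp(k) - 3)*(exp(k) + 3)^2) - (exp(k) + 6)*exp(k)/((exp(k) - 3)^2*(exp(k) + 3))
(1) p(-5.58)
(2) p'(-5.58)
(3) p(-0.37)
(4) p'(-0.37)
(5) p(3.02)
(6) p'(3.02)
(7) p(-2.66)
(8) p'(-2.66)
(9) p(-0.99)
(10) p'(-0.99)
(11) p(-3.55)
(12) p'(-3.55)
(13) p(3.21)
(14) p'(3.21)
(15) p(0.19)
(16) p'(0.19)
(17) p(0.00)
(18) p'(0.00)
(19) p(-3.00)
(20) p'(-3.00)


(1) = -0.67
(2) = -0.00
(3) = -0.79
(4) = -0.17
(5) = 0.06
(6) = -0.08
(7) = -0.67
(8) = -0.01
(9) = -0.72
(10) = -0.06
(11) = -0.67
(12) = -0.00
(13) = 0.05
(14) = -0.06
(15) = -0.96
(16) = -0.53
(17) = -0.88
(18) = -0.34
(19) = -0.67
(20) = -0.01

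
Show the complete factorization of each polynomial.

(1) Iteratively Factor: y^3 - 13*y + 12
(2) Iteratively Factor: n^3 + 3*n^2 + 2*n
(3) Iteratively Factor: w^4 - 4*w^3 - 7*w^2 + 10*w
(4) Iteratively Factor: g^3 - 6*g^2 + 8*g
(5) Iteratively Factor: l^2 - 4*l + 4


(1) = (y - 3)*(y^2 + 3*y - 4) = (y - 3)*(y - 1)*(y + 4)
(2) = (n)*(n^2 + 3*n + 2) = n*(n + 1)*(n + 2)
(3) = (w - 1)*(w^3 - 3*w^2 - 10*w) = (w - 1)*(w + 2)*(w^2 - 5*w) = w*(w - 1)*(w + 2)*(w - 5)
(4) = (g)*(g^2 - 6*g + 8) = g*(g - 4)*(g - 2)
(5) = (l - 2)*(l - 2)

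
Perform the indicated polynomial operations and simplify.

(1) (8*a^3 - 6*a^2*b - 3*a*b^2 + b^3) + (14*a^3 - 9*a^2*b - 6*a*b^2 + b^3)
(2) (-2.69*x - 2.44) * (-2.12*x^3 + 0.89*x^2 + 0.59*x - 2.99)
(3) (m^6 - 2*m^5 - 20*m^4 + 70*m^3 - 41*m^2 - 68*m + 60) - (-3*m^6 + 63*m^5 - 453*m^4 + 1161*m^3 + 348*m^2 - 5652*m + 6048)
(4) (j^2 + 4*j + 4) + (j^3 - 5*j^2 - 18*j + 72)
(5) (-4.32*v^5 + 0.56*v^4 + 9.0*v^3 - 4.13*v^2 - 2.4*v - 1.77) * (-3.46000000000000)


(1) = 22*a^3 - 15*a^2*b - 9*a*b^2 + 2*b^3
(2) = 5.7028*x^4 + 2.7787*x^3 - 3.7587*x^2 + 6.6035*x + 7.2956
(3) = 4*m^6 - 65*m^5 + 433*m^4 - 1091*m^3 - 389*m^2 + 5584*m - 5988
(4) = j^3 - 4*j^2 - 14*j + 76
(5) = 14.9472*v^5 - 1.9376*v^4 - 31.14*v^3 + 14.2898*v^2 + 8.304*v + 6.1242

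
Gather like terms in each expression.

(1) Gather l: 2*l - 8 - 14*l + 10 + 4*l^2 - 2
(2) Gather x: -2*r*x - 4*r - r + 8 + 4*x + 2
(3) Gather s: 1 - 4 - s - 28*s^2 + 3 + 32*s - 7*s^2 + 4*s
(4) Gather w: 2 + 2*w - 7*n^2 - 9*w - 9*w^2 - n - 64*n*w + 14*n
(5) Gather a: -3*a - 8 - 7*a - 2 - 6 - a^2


(1) = 4*l^2 - 12*l
(2) = -5*r + x*(4 - 2*r) + 10
(3) = -35*s^2 + 35*s
(4) = -7*n^2 + 13*n - 9*w^2 + w*(-64*n - 7) + 2
(5) = -a^2 - 10*a - 16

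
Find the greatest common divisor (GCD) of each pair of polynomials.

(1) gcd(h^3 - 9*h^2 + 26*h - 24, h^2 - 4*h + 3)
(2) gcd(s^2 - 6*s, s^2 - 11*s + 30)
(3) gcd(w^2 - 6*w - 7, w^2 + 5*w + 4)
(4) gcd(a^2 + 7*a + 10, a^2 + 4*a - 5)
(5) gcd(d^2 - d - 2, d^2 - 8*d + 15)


(1) = h - 3
(2) = gcd(s*(s - 6), (s - 6)*(s - 5)) = s - 6
(3) = w + 1
(4) = a + 5
(5) = 1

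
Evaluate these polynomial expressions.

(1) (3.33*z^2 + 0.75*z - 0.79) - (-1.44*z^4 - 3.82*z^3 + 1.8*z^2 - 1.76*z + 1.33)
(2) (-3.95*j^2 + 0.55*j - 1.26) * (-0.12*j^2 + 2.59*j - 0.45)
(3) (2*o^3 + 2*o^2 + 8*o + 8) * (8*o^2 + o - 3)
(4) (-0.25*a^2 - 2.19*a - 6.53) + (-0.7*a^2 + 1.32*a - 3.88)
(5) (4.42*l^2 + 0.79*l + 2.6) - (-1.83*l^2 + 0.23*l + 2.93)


(1) = 1.44*z^4 + 3.82*z^3 + 1.53*z^2 + 2.51*z - 2.12
(2) = 0.474*j^4 - 10.2965*j^3 + 3.3532*j^2 - 3.5109*j + 0.567
(3) = 16*o^5 + 18*o^4 + 60*o^3 + 66*o^2 - 16*o - 24
(4) = -0.95*a^2 - 0.87*a - 10.41
(5) = 6.25*l^2 + 0.56*l - 0.33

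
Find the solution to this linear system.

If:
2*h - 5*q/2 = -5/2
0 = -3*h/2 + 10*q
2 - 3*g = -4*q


Then:
g = 14/39
h = -20/13
q = -3/13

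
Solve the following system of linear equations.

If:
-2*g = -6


Then:
g = 3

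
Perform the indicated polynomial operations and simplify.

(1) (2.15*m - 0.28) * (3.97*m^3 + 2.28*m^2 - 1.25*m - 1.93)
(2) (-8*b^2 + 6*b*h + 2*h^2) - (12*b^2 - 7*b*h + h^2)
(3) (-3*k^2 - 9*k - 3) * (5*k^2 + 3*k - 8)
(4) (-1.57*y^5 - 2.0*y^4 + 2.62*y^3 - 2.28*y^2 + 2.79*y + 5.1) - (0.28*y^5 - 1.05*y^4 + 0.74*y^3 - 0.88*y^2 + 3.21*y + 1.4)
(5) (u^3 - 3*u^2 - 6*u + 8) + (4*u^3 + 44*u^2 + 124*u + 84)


(1) = 8.5355*m^4 + 3.7904*m^3 - 3.3259*m^2 - 3.7995*m + 0.5404
(2) = -20*b^2 + 13*b*h + h^2
(3) = -15*k^4 - 54*k^3 - 18*k^2 + 63*k + 24
(4) = -1.85*y^5 - 0.95*y^4 + 1.88*y^3 - 1.4*y^2 - 0.42*y + 3.7
(5) = 5*u^3 + 41*u^2 + 118*u + 92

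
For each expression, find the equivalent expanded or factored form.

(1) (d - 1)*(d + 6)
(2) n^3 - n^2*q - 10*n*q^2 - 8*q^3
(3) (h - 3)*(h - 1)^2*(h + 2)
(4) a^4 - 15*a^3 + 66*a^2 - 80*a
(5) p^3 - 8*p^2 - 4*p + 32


(1) = d^2 + 5*d - 6
(2) = (n - 4*q)*(n + q)*(n + 2*q)
(3) = h^4 - 3*h^3 - 3*h^2 + 11*h - 6
(4) = a*(a - 8)*(a - 5)*(a - 2)
(5) = (p - 8)*(p - 2)*(p + 2)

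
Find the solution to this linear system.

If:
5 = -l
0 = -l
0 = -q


Then:
No Solution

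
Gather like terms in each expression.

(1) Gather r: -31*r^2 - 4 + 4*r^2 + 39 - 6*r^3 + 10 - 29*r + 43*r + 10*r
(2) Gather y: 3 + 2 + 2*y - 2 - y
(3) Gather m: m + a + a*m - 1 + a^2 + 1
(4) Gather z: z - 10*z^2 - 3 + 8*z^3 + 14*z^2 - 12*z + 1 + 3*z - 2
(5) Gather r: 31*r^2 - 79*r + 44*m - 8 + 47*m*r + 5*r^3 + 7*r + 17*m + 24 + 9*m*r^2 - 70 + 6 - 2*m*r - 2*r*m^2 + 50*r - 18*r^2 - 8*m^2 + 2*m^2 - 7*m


(1) = -6*r^3 - 27*r^2 + 24*r + 45
(2) = y + 3
(3) = a^2 + a + m*(a + 1)
(4) = 8*z^3 + 4*z^2 - 8*z - 4
(5) = -6*m^2 + 54*m + 5*r^3 + r^2*(9*m + 13) + r*(-2*m^2 + 45*m - 22) - 48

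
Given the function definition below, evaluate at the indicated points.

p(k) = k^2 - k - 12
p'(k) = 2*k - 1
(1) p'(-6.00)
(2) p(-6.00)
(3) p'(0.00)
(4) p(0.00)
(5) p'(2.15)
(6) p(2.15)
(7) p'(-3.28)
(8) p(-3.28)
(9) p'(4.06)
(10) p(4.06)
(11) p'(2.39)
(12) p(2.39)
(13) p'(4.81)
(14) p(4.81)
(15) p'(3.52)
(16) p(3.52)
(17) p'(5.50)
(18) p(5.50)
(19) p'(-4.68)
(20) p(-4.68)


(1) = -13.00
(2) = 30.00
(3) = -1.00
(4) = -12.00
(5) = 3.30
(6) = -9.53
(7) = -7.56
(8) = 2.04
(9) = 7.12
(10) = 0.42
(11) = 3.78
(12) = -8.68
(13) = 8.62
(14) = 6.33
(15) = 6.04
(16) = -3.13
(17) = 10.00
(18) = 12.75
(19) = -10.36
(20) = 14.58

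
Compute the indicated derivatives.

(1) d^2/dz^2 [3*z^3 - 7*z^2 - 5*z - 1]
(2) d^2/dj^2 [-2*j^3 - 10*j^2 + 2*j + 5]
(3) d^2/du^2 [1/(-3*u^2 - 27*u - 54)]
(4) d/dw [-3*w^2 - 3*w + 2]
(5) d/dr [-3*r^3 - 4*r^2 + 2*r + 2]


(1) = 18*z - 14
(2) = -12*j - 20
(3) = 2*(u^2 + 9*u - (2*u + 9)^2 + 18)/(3*(u^2 + 9*u + 18)^3)
(4) = -6*w - 3
(5) = -9*r^2 - 8*r + 2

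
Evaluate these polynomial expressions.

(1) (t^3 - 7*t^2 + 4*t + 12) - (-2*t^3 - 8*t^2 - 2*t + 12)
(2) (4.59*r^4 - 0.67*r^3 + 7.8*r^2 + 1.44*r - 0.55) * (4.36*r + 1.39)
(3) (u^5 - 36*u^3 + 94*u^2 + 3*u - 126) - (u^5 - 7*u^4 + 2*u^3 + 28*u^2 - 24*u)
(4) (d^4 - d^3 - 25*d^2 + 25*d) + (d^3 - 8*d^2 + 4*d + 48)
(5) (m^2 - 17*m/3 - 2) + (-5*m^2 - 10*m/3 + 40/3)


(1) = 3*t^3 + t^2 + 6*t
(2) = 20.0124*r^5 + 3.4589*r^4 + 33.0767*r^3 + 17.1204*r^2 - 0.3964*r - 0.7645
(3) = 7*u^4 - 38*u^3 + 66*u^2 + 27*u - 126
(4) = d^4 - 33*d^2 + 29*d + 48
(5) = -4*m^2 - 9*m + 34/3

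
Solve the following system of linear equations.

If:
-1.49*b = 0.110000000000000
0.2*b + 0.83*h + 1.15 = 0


Then:
b = -0.07
h = -1.37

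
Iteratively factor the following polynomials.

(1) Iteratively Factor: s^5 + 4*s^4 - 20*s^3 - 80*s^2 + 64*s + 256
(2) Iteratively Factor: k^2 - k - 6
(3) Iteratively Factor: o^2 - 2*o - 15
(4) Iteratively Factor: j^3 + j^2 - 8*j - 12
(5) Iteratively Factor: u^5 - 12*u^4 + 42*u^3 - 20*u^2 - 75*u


(1) = (s + 4)*(s^4 - 20*s^2 + 64) = (s - 2)*(s + 4)*(s^3 + 2*s^2 - 16*s - 32) = (s - 4)*(s - 2)*(s + 4)*(s^2 + 6*s + 8) = (s - 4)*(s - 2)*(s + 2)*(s + 4)*(s + 4)
(2) = (k - 3)*(k + 2)
(3) = (o - 5)*(o + 3)
(4) = (j - 3)*(j^2 + 4*j + 4) = (j - 3)*(j + 2)*(j + 2)
(5) = (u - 5)*(u^4 - 7*u^3 + 7*u^2 + 15*u) = (u - 5)^2*(u^3 - 2*u^2 - 3*u) = (u - 5)^2*(u + 1)*(u^2 - 3*u) = (u - 5)^2*(u - 3)*(u + 1)*(u)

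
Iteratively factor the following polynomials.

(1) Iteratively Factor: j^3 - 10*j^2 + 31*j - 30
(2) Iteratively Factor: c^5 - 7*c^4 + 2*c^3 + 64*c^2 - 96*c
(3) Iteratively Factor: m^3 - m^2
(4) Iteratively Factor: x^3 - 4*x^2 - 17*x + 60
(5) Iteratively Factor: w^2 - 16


(1) = (j - 2)*(j^2 - 8*j + 15) = (j - 5)*(j - 2)*(j - 3)
(2) = (c)*(c^4 - 7*c^3 + 2*c^2 + 64*c - 96) = c*(c - 2)*(c^3 - 5*c^2 - 8*c + 48) = c*(c - 4)*(c - 2)*(c^2 - c - 12) = c*(c - 4)*(c - 2)*(c + 3)*(c - 4)
(3) = (m - 1)*(m^2) = m*(m - 1)*(m)
(4) = (x - 3)*(x^2 - x - 20) = (x - 5)*(x - 3)*(x + 4)
(5) = (w + 4)*(w - 4)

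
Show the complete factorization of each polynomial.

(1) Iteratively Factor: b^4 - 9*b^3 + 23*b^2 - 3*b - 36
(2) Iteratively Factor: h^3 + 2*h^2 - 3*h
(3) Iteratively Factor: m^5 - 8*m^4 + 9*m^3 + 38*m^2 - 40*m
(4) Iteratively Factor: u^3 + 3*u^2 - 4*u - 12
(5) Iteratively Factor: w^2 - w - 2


(1) = (b - 3)*(b^3 - 6*b^2 + 5*b + 12) = (b - 3)*(b + 1)*(b^2 - 7*b + 12) = (b - 4)*(b - 3)*(b + 1)*(b - 3)
(2) = (h - 1)*(h^2 + 3*h) = (h - 1)*(h + 3)*(h)
(3) = (m)*(m^4 - 8*m^3 + 9*m^2 + 38*m - 40) = m*(m - 1)*(m^3 - 7*m^2 + 2*m + 40) = m*(m - 1)*(m + 2)*(m^2 - 9*m + 20) = m*(m - 5)*(m - 1)*(m + 2)*(m - 4)
(4) = (u - 2)*(u^2 + 5*u + 6) = (u - 2)*(u + 2)*(u + 3)
(5) = (w - 2)*(w + 1)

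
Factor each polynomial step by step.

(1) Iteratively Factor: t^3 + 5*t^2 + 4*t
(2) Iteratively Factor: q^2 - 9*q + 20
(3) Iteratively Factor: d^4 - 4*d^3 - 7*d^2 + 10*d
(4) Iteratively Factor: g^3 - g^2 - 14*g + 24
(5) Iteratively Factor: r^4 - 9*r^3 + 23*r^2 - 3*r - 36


(1) = (t + 4)*(t^2 + t) = (t + 1)*(t + 4)*(t)
(2) = (q - 4)*(q - 5)
(3) = (d - 5)*(d^3 + d^2 - 2*d) = (d - 5)*(d + 2)*(d^2 - d) = d*(d - 5)*(d + 2)*(d - 1)
(4) = (g - 3)*(g^2 + 2*g - 8) = (g - 3)*(g + 4)*(g - 2)
(5) = (r - 3)*(r^3 - 6*r^2 + 5*r + 12) = (r - 3)^2*(r^2 - 3*r - 4) = (r - 3)^2*(r + 1)*(r - 4)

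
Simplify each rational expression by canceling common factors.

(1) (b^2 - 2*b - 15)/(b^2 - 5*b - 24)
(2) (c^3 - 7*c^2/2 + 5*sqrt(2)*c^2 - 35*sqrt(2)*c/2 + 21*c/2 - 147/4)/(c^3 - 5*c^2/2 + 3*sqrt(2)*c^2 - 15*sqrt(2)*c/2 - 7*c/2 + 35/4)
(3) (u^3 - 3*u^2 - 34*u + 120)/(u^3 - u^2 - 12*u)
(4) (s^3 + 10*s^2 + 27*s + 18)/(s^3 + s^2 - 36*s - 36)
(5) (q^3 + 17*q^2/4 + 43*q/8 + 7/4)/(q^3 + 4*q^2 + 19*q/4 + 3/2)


(1) = (b - 5)/(b - 8)
(2) = (16*c^2 + c*(-56 + 24*sqrt(2)) - 84*sqrt(2))/(16*c^2 + c*(-40 - 8*sqrt(2)) + 20*sqrt(2))
(3) = (u^2 + u - 30)/(u^2 + 3*u)
(4) = (s + 3)/(s - 6)
(5) = (4*q + 7)/(4*q + 6)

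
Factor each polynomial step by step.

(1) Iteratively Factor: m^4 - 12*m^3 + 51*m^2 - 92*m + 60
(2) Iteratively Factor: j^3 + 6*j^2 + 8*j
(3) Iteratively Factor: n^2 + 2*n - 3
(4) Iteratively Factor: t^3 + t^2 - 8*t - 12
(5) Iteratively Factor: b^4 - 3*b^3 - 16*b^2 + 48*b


(1) = (m - 5)*(m^3 - 7*m^2 + 16*m - 12) = (m - 5)*(m - 2)*(m^2 - 5*m + 6) = (m - 5)*(m - 3)*(m - 2)*(m - 2)
(2) = (j + 4)*(j^2 + 2*j) = (j + 2)*(j + 4)*(j)
(3) = (n - 1)*(n + 3)
(4) = (t - 3)*(t^2 + 4*t + 4) = (t - 3)*(t + 2)*(t + 2)
(5) = (b + 4)*(b^3 - 7*b^2 + 12*b) = b*(b + 4)*(b^2 - 7*b + 12) = b*(b - 4)*(b + 4)*(b - 3)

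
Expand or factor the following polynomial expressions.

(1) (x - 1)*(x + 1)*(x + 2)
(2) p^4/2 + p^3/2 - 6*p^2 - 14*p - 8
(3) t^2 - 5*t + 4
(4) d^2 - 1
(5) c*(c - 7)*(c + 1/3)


(1) = x^3 + 2*x^2 - x - 2
(2) = (p/2 + 1)*(p - 4)*(p + 1)*(p + 2)
(3) = (t - 4)*(t - 1)
(4) = (d - 1)*(d + 1)
(5) = c^3 - 20*c^2/3 - 7*c/3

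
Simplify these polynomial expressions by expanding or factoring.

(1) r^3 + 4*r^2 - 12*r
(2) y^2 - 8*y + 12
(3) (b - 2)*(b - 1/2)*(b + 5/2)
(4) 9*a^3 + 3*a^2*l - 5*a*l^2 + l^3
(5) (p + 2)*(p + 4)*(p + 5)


(1) = r*(r - 2)*(r + 6)
(2) = (y - 6)*(y - 2)
(3) = b^3 - 21*b/4 + 5/2
(4) = (-3*a + l)^2*(a + l)
(5) = p^3 + 11*p^2 + 38*p + 40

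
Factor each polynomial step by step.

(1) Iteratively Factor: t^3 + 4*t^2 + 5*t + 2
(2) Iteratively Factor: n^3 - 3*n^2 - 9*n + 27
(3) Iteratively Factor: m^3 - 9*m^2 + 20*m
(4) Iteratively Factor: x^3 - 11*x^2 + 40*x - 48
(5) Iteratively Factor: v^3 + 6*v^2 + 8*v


(1) = (t + 1)*(t^2 + 3*t + 2) = (t + 1)^2*(t + 2)
(2) = (n - 3)*(n^2 - 9) = (n - 3)*(n + 3)*(n - 3)
(3) = (m - 5)*(m^2 - 4*m) = (m - 5)*(m - 4)*(m)
(4) = (x - 3)*(x^2 - 8*x + 16) = (x - 4)*(x - 3)*(x - 4)
(5) = (v)*(v^2 + 6*v + 8) = v*(v + 4)*(v + 2)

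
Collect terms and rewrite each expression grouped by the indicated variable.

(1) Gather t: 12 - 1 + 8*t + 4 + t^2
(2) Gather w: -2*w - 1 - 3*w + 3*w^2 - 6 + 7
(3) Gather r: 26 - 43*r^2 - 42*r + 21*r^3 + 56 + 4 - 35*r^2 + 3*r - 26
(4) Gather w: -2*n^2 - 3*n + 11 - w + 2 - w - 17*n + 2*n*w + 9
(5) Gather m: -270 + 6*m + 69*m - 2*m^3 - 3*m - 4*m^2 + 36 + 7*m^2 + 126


(1) = t^2 + 8*t + 15
(2) = 3*w^2 - 5*w
(3) = 21*r^3 - 78*r^2 - 39*r + 60
(4) = -2*n^2 - 20*n + w*(2*n - 2) + 22
(5) = -2*m^3 + 3*m^2 + 72*m - 108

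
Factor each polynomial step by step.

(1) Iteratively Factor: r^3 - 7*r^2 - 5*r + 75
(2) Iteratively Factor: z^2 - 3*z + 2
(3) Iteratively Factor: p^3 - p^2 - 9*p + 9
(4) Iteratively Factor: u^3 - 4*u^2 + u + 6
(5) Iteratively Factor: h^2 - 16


(1) = (r - 5)*(r^2 - 2*r - 15) = (r - 5)^2*(r + 3)
(2) = (z - 1)*(z - 2)
(3) = (p + 3)*(p^2 - 4*p + 3) = (p - 1)*(p + 3)*(p - 3)
(4) = (u + 1)*(u^2 - 5*u + 6) = (u - 3)*(u + 1)*(u - 2)
(5) = (h - 4)*(h + 4)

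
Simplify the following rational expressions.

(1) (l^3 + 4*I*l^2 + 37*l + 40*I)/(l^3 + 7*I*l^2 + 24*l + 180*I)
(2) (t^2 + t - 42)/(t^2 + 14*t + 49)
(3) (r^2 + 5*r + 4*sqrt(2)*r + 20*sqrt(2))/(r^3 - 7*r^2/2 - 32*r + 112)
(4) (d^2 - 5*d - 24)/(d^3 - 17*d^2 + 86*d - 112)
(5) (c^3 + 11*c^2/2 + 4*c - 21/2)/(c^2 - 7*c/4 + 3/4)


(1) = (l^2 + 9*I*l - 8)/(l^2 + 12*I*l - 36)
(2) = (t - 6)/(t + 7)
(3) = (2*r + 10)/(2*r^2 + r*(-8*sqrt(2) - 7) + 28*sqrt(2))
(4) = (d + 3)/(d^2 - 9*d + 14)
(5) = (4*c^2 + 26*c + 42)/(4*c - 3)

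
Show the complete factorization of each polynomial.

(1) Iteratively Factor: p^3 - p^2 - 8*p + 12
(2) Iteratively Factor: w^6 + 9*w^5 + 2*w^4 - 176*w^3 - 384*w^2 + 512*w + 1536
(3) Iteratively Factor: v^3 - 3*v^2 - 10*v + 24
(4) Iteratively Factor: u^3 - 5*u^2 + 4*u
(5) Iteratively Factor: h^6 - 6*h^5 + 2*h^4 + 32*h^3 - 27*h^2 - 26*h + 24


(1) = (p - 2)*(p^2 + p - 6) = (p - 2)*(p + 3)*(p - 2)
(2) = (w - 4)*(w^5 + 13*w^4 + 54*w^3 + 40*w^2 - 224*w - 384) = (w - 4)*(w + 4)*(w^4 + 9*w^3 + 18*w^2 - 32*w - 96) = (w - 4)*(w + 4)^2*(w^3 + 5*w^2 - 2*w - 24) = (w - 4)*(w - 2)*(w + 4)^2*(w^2 + 7*w + 12) = (w - 4)*(w - 2)*(w + 4)^3*(w + 3)
(3) = (v - 4)*(v^2 + v - 6) = (v - 4)*(v + 3)*(v - 2)
(4) = (u - 4)*(u^2 - u) = (u - 4)*(u - 1)*(u)
(5) = (h - 1)*(h^5 - 5*h^4 - 3*h^3 + 29*h^2 + 2*h - 24) = (h - 1)*(h + 2)*(h^4 - 7*h^3 + 11*h^2 + 7*h - 12) = (h - 1)*(h + 1)*(h + 2)*(h^3 - 8*h^2 + 19*h - 12) = (h - 3)*(h - 1)*(h + 1)*(h + 2)*(h^2 - 5*h + 4) = (h - 3)*(h - 1)^2*(h + 1)*(h + 2)*(h - 4)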